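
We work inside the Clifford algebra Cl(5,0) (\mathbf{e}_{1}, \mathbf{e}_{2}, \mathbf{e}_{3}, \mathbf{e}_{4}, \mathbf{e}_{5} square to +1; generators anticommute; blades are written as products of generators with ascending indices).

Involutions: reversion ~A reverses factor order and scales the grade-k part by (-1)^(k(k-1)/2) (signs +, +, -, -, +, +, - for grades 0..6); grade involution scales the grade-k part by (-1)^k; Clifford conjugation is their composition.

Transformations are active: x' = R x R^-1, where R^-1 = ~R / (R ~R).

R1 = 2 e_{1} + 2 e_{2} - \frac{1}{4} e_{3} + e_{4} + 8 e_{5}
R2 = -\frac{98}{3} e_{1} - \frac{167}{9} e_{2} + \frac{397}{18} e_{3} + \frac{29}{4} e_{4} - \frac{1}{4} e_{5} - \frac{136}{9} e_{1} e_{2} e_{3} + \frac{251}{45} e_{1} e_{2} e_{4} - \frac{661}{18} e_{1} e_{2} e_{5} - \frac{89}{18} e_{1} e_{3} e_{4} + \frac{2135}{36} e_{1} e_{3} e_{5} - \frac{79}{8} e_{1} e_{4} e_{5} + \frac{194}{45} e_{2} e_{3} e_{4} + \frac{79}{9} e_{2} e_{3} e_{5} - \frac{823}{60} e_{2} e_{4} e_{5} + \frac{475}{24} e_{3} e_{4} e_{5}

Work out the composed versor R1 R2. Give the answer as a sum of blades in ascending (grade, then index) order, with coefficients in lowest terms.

Distribute over the terms of R1 (each basis-blade product reordered to ascending indices, repeated generators contracted through their squares):
(2 e_{1}) R2 = -\frac{196}{3} - \frac{334}{9} e_{1} e_{2} + \frac{397}{9} e_{1} e_{3} + \frac{29}{2} e_{1} e_{4} - \frac{1}{2} e_{1} e_{5} - \frac{272}{9} e_{2} e_{3} + \frac{502}{45} e_{2} e_{4} - \frac{661}{9} e_{2} e_{5} - \frac{89}{9} e_{3} e_{4} + \frac{2135}{18} e_{3} e_{5} - \frac{79}{4} e_{4} e_{5} + \frac{388}{45} e_{1} e_{2} e_{3} e_{4} + \frac{158}{9} e_{1} e_{2} e_{3} e_{5} - \frac{823}{30} e_{1} e_{2} e_{4} e_{5} + \frac{475}{12} e_{1} e_{3} e_{4} e_{5}
(2 e_{2}) R2 = -\frac{334}{9} + \frac{196}{3} e_{1} e_{2} + \frac{272}{9} e_{1} e_{3} - \frac{502}{45} e_{1} e_{4} + \frac{661}{9} e_{1} e_{5} + \frac{397}{9} e_{2} e_{3} + \frac{29}{2} e_{2} e_{4} - \frac{1}{2} e_{2} e_{5} + \frac{388}{45} e_{3} e_{4} + \frac{158}{9} e_{3} e_{5} - \frac{823}{30} e_{4} e_{5} + \frac{89}{9} e_{1} e_{2} e_{3} e_{4} - \frac{2135}{18} e_{1} e_{2} e_{3} e_{5} + \frac{79}{4} e_{1} e_{2} e_{4} e_{5} + \frac{475}{12} e_{2} e_{3} e_{4} e_{5}
(-\frac{1}{4} e_{3}) R2 = -\frac{397}{72} + \frac{34}{9} e_{1} e_{2} - \frac{49}{6} e_{1} e_{3} - \frac{89}{72} e_{1} e_{4} + \frac{2135}{144} e_{1} e_{5} - \frac{167}{36} e_{2} e_{3} + \frac{97}{90} e_{2} e_{4} + \frac{79}{36} e_{2} e_{5} - \frac{29}{16} e_{3} e_{4} + \frac{1}{16} e_{3} e_{5} - \frac{475}{96} e_{4} e_{5} - \frac{251}{180} e_{1} e_{2} e_{3} e_{4} + \frac{661}{72} e_{1} e_{2} e_{3} e_{5} - \frac{79}{32} e_{1} e_{3} e_{4} e_{5} - \frac{823}{240} e_{2} e_{3} e_{4} e_{5}
(e_{4}) R2 = \frac{29}{4} + \frac{251}{45} e_{1} e_{2} - \frac{89}{18} e_{1} e_{3} + \frac{98}{3} e_{1} e_{4} + \frac{79}{8} e_{1} e_{5} + \frac{194}{45} e_{2} e_{3} + \frac{167}{9} e_{2} e_{4} + \frac{823}{60} e_{2} e_{5} - \frac{397}{18} e_{3} e_{4} - \frac{475}{24} e_{3} e_{5} - \frac{1}{4} e_{4} e_{5} + \frac{136}{9} e_{1} e_{2} e_{3} e_{4} - \frac{661}{18} e_{1} e_{2} e_{4} e_{5} + \frac{2135}{36} e_{1} e_{3} e_{4} e_{5} + \frac{79}{9} e_{2} e_{3} e_{4} e_{5}
(8 e_{5}) R2 = -2 - \frac{2644}{9} e_{1} e_{2} + \frac{4270}{9} e_{1} e_{3} - 79 e_{1} e_{4} + \frac{784}{3} e_{1} e_{5} + \frac{632}{9} e_{2} e_{3} - \frac{1646}{15} e_{2} e_{4} + \frac{1336}{9} e_{2} e_{5} + \frac{475}{3} e_{3} e_{4} - \frac{1588}{9} e_{3} e_{5} - 58 e_{4} e_{5} + \frac{1088}{9} e_{1} e_{2} e_{3} e_{5} - \frac{2008}{45} e_{1} e_{2} e_{4} e_{5} + \frac{356}{9} e_{1} e_{3} e_{4} e_{5} - \frac{1552}{45} e_{2} e_{3} e_{4} e_{5}
Summing the partial products and collecting blades:
Answer: -\frac{2465}{24} - \frac{1281}{5} e_{1} e_{2} + \frac{1607}{3} e_{1} e_{3} - \frac{1769}{40} e_{1} e_{4} + \frac{17231}{48} e_{1} e_{5} + \frac{5027}{60} e_{2} e_{3} - \frac{580}{9} e_{2} e_{4} + \frac{8137}{90} e_{2} e_{5} + \frac{95903}{720} e_{3} e_{4} - \frac{8641}{144} e_{3} e_{5} - \frac{17661}{160} e_{4} e_{5} + \frac{5801}{180} e_{1} e_{2} e_{3} e_{4} + \frac{2089}{72} e_{1} e_{2} e_{3} e_{5} - \frac{3205}{36} e_{1} e_{2} e_{4} e_{5} + \frac{39161}{288} e_{1} e_{3} e_{4} e_{5} + \frac{7519}{720} e_{2} e_{3} e_{4} e_{5}


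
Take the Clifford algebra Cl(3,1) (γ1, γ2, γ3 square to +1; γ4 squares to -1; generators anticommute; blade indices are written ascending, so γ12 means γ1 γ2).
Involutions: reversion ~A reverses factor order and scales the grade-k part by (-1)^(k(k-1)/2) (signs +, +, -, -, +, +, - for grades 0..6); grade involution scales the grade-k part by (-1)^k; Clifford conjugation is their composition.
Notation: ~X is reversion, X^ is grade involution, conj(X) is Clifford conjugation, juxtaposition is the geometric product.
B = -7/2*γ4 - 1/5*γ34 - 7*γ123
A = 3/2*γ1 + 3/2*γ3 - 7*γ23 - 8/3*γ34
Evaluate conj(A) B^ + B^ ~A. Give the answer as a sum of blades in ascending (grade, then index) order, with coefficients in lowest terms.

first term: -8/15 - 49*γ1 - 28/3*γ3 + 3/10*γ4 - 21/2*γ12 - 21/4*γ14 - 21/2*γ23 - 7/5*γ24 - 21/4*γ34 - 56/3*γ124 + 3/10*γ134 + 49/2*γ234
second term: -8/15 - 49*γ1 + 28/3*γ3 + 3/10*γ4 + 21/2*γ12 - 21/4*γ14 + 21/2*γ23 + 7/5*γ24 - 21/4*γ34 + 56/3*γ124 - 3/10*γ134 + 49/2*γ234
Answer: -16/15 - 98*γ1 + 3/5*γ4 - 21/2*γ14 - 21/2*γ34 + 49*γ234


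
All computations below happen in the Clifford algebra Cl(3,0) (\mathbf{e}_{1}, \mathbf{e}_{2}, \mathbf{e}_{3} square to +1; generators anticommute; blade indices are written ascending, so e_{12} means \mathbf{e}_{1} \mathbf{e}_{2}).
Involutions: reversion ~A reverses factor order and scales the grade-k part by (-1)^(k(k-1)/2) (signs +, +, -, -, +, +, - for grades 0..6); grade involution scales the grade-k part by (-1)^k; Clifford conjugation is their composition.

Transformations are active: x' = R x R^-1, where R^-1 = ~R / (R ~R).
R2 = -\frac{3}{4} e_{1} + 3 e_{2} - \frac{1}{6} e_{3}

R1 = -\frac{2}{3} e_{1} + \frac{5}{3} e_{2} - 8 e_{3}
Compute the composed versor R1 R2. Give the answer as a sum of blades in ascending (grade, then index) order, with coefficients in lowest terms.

Distribute over the terms of R1 (each basis-blade product reordered to ascending indices, repeated generators contracted through their squares):
(-\frac{2}{3} e_{1}) R2 = \frac{1}{2} - 2 e_{12} + \frac{1}{9} e_{13}
(\frac{5}{3} e_{2}) R2 = 5 + \frac{5}{4} e_{12} - \frac{5}{18} e_{23}
(-8 e_{3}) R2 = \frac{4}{3} - 6 e_{13} + 24 e_{23}
Summing the partial products and collecting blades:
Answer: \frac{41}{6} - \frac{3}{4} e_{12} - \frac{53}{9} e_{13} + \frac{427}{18} e_{23}


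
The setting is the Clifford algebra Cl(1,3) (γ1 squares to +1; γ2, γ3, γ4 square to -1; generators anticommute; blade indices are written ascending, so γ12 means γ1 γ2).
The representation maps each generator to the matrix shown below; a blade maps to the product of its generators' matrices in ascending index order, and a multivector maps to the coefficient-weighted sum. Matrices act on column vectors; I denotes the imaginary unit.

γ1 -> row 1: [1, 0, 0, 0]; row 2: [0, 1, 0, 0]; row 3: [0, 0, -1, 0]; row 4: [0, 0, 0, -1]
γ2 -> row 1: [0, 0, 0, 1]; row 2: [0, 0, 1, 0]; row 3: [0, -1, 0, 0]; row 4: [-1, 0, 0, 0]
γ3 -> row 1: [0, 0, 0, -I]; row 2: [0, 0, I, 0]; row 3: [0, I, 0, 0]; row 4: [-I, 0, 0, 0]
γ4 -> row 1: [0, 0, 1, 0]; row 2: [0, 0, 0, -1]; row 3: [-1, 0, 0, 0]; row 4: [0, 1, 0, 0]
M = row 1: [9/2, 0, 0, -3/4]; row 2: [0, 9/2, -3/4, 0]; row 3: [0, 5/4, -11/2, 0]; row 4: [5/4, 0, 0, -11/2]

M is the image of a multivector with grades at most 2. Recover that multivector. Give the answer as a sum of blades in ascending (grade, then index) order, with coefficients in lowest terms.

Method: the blade images are trace-orthogonal — tr(rho(e_A) rho(e_B)^-1) = 4 if A = B and 0 otherwise — and rho(e_A)^-1 = (e_A)^2 * rho(e_A) with (e_A)^2 = +1 or -1, so the coefficient of e_A in the preimage is (e_A)^2 * tr(M rho(e_A))/4.
Nonzero projections over blades of grade <= 2: 1: (1)^2 = +1, tr(M 1) = -2, coefficient -1/2; γ1: (γ1)^2 = +1, tr(M rho(γ1)) = 20, coefficient 5; γ2: (γ2)^2 = -1, tr(M rho(γ2)) = 4, coefficient -1; γ12: (γ12)^2 = +1, tr(M rho(γ12)) = 1, coefficient 1/4. Every other blade of grade <= 2 projects to 0.
Answer: -1/2 + 5*γ1 - γ2 + 1/4*γ12


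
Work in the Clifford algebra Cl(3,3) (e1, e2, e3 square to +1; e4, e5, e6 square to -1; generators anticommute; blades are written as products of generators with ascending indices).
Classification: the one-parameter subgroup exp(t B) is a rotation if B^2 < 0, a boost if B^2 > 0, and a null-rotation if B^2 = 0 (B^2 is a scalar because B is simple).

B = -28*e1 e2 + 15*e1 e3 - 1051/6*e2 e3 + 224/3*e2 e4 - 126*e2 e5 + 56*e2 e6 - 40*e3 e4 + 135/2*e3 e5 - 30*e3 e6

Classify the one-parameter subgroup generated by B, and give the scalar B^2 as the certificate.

B^2 term by term: the squares give (-28)^2*(e1 e2)^2 + (15)^2*(e1 e3)^2 + (-1051/6)^2*(e2 e3)^2 + (224/3)^2*(e2 e4)^2 + (-126)^2*(e2 e5)^2 + (56)^2*(e2 e6)^2 + (-40)^2*(e3 e4)^2 + (135/2)^2*(e3 e5)^2 + (-30)^2*(e3 e6)^2 = 784*(-1) + 225*(-1) + 1104601/36*(-1) + 50176/9*(+1) + 15876*(+1) + 3136*(+1) + 1600*(+1) + 18225/4*(+1) + 900*(+1) = -49 (each basis 2-blade squares to minus the product of its generators' squares); cross terms between blades sharing an index anticommute and cancel; the commuting (index-disjoint) pairs give grade-4 terms 2*c*c'*(blade product), which cancel blade by blade — e1 e2 e3 e4: 2240 - 2240 = 0; e1 e2 e3 e5: -3780 + 3780 = 0; e1 e2 e3 e6: 1680 - 1680 = 0; e2 e3 e4 e5: -10080 + 10080 = 0; e2 e3 e4 e6: 4480 - 4480 = 0; e2 e3 e5 e6: -7560 + 7560 = 0 — confirming B is simple. So B^2 = -49.
Answer: rotation, certificate B^2 = -49. Note: conjugating B changes its blade decomposition but never the scalar B^2 = -49, whose sign settles the classification.


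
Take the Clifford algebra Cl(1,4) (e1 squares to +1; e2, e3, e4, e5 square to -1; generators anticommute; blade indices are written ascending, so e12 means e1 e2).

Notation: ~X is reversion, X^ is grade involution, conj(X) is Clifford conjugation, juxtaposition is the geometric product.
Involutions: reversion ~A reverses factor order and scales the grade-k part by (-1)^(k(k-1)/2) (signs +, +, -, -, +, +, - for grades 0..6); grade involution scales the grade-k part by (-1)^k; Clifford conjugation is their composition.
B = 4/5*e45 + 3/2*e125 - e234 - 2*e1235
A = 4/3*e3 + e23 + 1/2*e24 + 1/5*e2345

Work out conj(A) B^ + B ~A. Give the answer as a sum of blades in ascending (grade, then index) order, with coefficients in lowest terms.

first term: -1/2*e3 + e4 - 1/5*e5 - 2/5*e14 - 2*e15 - 4/25*e23 - 4/3*e24 + 2/5*e25 - 8/3*e125 + 3/10*e134 + 3/2*e135 + 3/4*e145 - 16/15*e345 + 2*e1235 - e1345 - 4/5*e2345
second term: 1/2*e3 - e4 - 1/5*e5 + 2/5*e14 - 2*e15 - 4/25*e23 - 4/3*e24 - 2/5*e25 - 8/3*e125 - 3/10*e134 + 3/2*e135 + 3/4*e145 + 16/15*e345 - 2*e1235 + e1345 - 4/5*e2345
Answer: -2/5*e5 - 4*e15 - 8/25*e23 - 8/3*e24 - 16/3*e125 + 3*e135 + 3/2*e145 - 8/5*e2345


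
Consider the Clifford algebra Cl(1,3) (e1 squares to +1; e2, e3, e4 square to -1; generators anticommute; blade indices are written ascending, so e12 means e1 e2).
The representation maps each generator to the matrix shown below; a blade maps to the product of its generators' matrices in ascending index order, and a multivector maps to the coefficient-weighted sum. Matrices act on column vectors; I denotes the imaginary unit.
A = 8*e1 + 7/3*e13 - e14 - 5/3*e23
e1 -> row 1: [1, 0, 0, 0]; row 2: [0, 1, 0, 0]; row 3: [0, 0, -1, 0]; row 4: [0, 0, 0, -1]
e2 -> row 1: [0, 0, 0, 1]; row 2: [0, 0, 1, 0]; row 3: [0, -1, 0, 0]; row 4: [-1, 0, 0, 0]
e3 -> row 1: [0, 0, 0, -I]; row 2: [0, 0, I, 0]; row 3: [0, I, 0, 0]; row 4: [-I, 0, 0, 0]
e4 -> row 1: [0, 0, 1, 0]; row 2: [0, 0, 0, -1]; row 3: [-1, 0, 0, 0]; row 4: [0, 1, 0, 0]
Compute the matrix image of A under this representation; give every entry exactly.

Bivector images (products of the table entries): rho(e13) = rho(e1)rho(e3) = row 1: [0, 0, 0, -I]; row 2: [0, 0, I, 0]; row 3: [0, -I, 0, 0]; row 4: [I, 0, 0, 0]; rho(e14) = rho(e1)rho(e4) = row 1: [0, 0, 1, 0]; row 2: [0, 0, 0, -1]; row 3: [1, 0, 0, 0]; row 4: [0, -1, 0, 0]; rho(e23) = rho(e2)rho(e3) = row 1: [-I, 0, 0, 0]; row 2: [0, I, 0, 0]; row 3: [0, 0, -I, 0]; row 4: [0, 0, 0, I].
M = (8)*rho(e1) + (7/3)*rho(e13) + (-1)*rho(e14) + (-5/3)*rho(e23), summed entrywise:
Answer: row 1: [8 + 5*I/3, 0, -1, -7*I/3]; row 2: [0, 8 - 5*I/3, 7*I/3, 1]; row 3: [-1, -7*I/3, -8 + 5*I/3, 0]; row 4: [7*I/3, 1, 0, -8 - 5*I/3]


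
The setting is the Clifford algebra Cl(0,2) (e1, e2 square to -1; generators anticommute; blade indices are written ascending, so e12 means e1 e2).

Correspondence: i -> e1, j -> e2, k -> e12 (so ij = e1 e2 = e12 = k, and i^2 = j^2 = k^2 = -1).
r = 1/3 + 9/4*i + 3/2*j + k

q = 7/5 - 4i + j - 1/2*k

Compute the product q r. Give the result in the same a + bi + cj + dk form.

In blades: q = 7/5 - 4*e1 + e2 - 1/2*e12, r = 1/3 + 9/4*e1 + 3/2*e2 + e12.
Distribute q over r term by term (generator squares from the signature, products reordered to ascending indices): (7/5)*r = 7/15 + 63/20*e1 + 21/10*e2 + 7/5*e12; (-4*e1)*r = 9 - 4/3*e1 + 4*e2 - 6*e12; (e2)*r = -3/2 + e1 + 1/3*e2 - 9/4*e12; (-1/2*e12)*r = 1/2 + 3/4*e1 - 9/8*e2 - 1/6*e12.
Sum: 127/15 + 107/30*e1 + 637/120*e2 - 421/60*e12; translating back through the correspondence:
Answer: 127/15 + 107/30*i + 637/120*j - 421/60*k


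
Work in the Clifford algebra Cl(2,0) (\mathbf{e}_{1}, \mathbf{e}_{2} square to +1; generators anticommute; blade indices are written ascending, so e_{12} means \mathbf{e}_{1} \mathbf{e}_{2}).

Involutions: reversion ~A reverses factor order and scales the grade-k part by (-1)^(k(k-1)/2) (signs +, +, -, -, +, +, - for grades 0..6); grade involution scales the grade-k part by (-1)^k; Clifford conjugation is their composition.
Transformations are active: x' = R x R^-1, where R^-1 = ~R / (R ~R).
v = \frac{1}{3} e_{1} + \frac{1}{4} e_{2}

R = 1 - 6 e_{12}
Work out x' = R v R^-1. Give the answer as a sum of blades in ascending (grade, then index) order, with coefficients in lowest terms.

~R = 1 + 6 e_{12}, and R ~R = 37, so R^-1 = ~R / (37).
R v = -\frac{7}{6} e_{1} + \frac{9}{4} e_{2}
Answer: -\frac{44}{111} e_{1} - \frac{19}{148} e_{2}


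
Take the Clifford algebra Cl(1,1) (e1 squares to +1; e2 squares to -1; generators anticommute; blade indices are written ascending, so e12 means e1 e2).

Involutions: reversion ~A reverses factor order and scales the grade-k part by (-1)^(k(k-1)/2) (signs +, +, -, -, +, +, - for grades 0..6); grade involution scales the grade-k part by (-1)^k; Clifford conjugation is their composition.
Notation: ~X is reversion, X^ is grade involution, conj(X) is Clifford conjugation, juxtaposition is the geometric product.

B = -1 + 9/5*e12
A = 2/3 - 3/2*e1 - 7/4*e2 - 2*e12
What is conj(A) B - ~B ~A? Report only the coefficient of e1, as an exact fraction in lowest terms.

first term: 44/15 + 33/20*e1 + 19/20*e2 - 4/5*e12
second term: -64/15 - 33/20*e1 - 19/20*e2 - 16/5*e12
Answer: 33/10


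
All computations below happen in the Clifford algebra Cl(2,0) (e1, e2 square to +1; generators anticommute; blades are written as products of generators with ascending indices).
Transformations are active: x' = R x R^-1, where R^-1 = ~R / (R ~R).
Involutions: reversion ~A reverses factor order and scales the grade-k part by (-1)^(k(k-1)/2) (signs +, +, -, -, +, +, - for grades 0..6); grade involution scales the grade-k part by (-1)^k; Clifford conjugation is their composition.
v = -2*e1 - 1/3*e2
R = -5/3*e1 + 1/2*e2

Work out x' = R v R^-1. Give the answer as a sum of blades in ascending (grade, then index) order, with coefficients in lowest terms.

~R = -5/3*e1 + 1/2*e2, and R ~R = 109/36, so R^-1 = ~R / (109/36).
R v = 19/6 + 14/9*e1 e2
Answer: -162/109*e1 + 451/327*e2


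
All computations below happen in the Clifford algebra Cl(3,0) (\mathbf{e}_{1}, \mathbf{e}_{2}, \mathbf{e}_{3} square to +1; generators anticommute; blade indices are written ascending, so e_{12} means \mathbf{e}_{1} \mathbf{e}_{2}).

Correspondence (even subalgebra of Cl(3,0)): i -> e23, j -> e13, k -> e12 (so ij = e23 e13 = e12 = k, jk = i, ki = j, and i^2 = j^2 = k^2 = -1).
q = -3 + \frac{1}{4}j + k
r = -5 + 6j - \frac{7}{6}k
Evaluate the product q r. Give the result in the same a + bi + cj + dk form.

In blades: q = -3 + e_{12} + \frac{1}{4} e_{13}, r = -5 - \frac{7}{6} e_{12} + 6 e_{13}.
Distribute q over r term by term (generator squares from the signature, products reordered to ascending indices): (-3)*r = 15 + \frac{7}{2} e_{12} - 18 e_{13}; (e_{12})*r = \frac{7}{6} - 5 e_{12} - 6 e_{23}; (\frac{1}{4} e_{13})*r = -\frac{3}{2} - \frac{5}{4} e_{13} - \frac{7}{24} e_{23}.
Sum: \frac{44}{3} - \frac{3}{2} e_{12} - \frac{77}{4} e_{13} - \frac{151}{24} e_{23}; translating back through the correspondence:
Answer: \frac{44}{3} - \frac{151}{24}i - \frac{77}{4}j - \frac{3}{2}k


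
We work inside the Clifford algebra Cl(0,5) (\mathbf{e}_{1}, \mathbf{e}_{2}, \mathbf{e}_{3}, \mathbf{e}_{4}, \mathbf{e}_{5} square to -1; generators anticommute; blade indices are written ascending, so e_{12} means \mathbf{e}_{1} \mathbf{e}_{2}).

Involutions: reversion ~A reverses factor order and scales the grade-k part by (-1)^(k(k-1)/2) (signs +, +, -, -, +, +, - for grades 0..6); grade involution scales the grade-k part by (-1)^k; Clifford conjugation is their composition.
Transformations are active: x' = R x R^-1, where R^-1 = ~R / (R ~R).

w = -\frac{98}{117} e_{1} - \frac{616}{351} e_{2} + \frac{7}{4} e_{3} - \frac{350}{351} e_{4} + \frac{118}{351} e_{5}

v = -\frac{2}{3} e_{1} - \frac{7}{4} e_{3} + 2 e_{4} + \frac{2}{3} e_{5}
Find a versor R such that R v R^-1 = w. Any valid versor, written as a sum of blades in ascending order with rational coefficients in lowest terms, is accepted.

Key observation: q(v) = q(w) = -\frac{1145}{144} (sandwiches preserve the norm), so R = v + w = -\frac{176}{117} e_{1} - \frac{616}{351} e_{2} + \frac{352}{351} e_{4} + \frac{352}{351} e_{5} works whenever it is invertible — the component of v along it is kept and (v - w)/2 reverses, sending v to w.
Answer: -\frac{176}{117} e_{1} - \frac{616}{351} e_{2} + \frac{352}{351} e_{4} + \frac{352}{351} e_{5}


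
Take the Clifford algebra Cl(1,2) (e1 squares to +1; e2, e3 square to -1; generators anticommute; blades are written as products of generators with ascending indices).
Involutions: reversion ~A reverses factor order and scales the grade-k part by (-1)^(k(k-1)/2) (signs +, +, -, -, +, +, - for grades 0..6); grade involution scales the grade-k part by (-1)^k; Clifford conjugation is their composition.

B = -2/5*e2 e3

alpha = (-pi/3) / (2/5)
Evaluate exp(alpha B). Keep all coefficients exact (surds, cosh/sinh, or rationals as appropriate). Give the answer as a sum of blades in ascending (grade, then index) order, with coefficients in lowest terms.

B^2 = (-2/5)^2*(e2 e3)^2 = 4/25*(-1) = -4/25 (a basis 2-blade squares to minus the product of its generators' squares).
B^2 = -4/25 — the negative square puts this in the circular regime; l = 2/5, alpha*l = -pi/3, so exp(alpha B) = cos(-pi/3) + (sin(-pi/3)/(2/5))*B = 1/2 + (-5*sqrt(3)/4)*B.
Answer: 1/2 + sqrt(3)/2*e2 e3


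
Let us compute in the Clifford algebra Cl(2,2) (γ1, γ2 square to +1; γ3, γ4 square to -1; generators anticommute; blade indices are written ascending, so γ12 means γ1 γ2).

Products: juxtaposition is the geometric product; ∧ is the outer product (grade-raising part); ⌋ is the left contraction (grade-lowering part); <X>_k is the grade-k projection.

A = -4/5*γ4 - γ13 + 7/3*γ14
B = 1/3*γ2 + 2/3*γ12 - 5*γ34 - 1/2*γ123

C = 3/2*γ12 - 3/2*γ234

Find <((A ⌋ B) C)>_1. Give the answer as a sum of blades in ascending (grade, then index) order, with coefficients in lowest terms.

step 1: -1/2*γ2 + 4*γ3
step 2: 3/4*γ1 - 6*γ24 + 3/4*γ34 + 6*γ123
step 3: 3/4*γ1
Answer: 3/4*γ1


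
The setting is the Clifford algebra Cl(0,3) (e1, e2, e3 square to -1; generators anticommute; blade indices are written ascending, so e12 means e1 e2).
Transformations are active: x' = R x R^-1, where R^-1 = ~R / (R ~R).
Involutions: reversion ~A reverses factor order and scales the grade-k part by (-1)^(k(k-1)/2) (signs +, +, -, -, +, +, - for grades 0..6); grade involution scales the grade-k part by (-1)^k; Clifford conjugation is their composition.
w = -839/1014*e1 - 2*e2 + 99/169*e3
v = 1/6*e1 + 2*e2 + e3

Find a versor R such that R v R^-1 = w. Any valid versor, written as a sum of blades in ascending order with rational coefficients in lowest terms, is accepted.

Equal squares first: v^2 = w^2 = -181/36. Then v + w = -335/507*e1 + 268/169*e3 is a versor taking v to w, provided it is invertible.
Answer: -335/507*e1 + 268/169*e3


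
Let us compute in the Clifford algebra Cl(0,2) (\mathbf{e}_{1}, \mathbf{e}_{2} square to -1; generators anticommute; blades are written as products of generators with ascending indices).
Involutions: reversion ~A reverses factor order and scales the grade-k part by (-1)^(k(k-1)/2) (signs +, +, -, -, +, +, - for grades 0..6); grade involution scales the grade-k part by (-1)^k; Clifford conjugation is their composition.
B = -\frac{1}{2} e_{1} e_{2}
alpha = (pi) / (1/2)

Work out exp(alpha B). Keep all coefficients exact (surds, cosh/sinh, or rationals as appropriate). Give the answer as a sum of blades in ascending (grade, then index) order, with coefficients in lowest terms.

B^2 = (-\frac{1}{2})^2*(e_{1} e_{2})^2 = \frac{1}{4}*(-1) = -\frac{1}{4} (a basis 2-blade squares to minus the product of its generators' squares).
B^2 = -\frac{1}{4} — the negative square puts this in the circular regime; l = \frac{1}{2}, alpha*l = \pi, so exp(alpha B) = cos(\pi) + (sin(\pi)/(\frac{1}{2}))*B = -1 + (0)*B.
Answer: -1


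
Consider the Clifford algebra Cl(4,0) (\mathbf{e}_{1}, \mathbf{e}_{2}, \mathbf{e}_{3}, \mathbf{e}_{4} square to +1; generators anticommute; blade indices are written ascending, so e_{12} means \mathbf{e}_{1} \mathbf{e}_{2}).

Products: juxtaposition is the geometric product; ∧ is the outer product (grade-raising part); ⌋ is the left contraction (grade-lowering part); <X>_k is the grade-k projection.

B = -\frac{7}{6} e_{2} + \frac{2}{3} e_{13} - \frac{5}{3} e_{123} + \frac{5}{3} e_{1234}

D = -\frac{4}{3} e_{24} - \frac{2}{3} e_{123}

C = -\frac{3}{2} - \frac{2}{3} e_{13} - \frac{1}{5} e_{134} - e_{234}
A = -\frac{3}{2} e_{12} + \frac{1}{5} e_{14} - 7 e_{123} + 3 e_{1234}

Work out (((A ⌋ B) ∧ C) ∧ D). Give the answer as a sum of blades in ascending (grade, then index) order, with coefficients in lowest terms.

step 1: -\frac{20}{3} - \frac{5}{2} e_{3} + \frac{35}{3} e_{4} - \frac{1}{3} e_{23} + \frac{5}{2} e_{34}
step 2: 10 + \frac{15}{4} e_{3} - \frac{35}{2} e_{4} + \frac{40}{9} e_{13} + \frac{1}{2} e_{23} - \frac{15}{4} e_{34} - \frac{58}{9} e_{134} + \frac{20}{3} e_{234}
step 3: -\frac{40}{3} e_{24} - \frac{20}{3} e_{123} + 5 e_{234} - \frac{155}{27} e_{1234}
Answer: -\frac{40}{3} e_{24} - \frac{20}{3} e_{123} + 5 e_{234} - \frac{155}{27} e_{1234}


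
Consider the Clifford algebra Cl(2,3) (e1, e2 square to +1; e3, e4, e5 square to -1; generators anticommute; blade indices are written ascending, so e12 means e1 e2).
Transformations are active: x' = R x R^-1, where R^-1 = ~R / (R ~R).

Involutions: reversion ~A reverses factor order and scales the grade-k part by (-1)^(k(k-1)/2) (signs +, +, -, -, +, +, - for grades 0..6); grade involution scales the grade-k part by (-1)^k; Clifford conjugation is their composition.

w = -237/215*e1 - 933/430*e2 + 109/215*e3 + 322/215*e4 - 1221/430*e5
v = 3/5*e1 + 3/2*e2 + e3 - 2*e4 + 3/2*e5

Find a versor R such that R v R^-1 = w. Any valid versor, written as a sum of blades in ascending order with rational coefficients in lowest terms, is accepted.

Equal squares first: v^2 = w^2 = -116/25. Then v + w = -108/215*e1 - 144/215*e2 + 324/215*e3 - 108/215*e4 - 288/215*e5 is a versor taking v to w, provided it is invertible.
Answer: -108/215*e1 - 144/215*e2 + 324/215*e3 - 108/215*e4 - 288/215*e5


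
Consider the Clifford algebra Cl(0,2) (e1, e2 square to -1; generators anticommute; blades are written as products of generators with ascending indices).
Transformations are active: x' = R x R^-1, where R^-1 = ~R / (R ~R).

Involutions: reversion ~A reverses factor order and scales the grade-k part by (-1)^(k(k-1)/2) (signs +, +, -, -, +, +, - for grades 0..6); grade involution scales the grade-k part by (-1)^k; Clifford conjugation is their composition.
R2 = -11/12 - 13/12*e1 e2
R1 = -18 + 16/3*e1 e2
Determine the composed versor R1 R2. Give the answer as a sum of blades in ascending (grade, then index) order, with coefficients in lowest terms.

Distribute over the terms of R1 (each basis-blade product reordered to ascending indices, repeated generators contracted through their squares):
(-18) R2 = 33/2 + 39/2*e1 e2
(16/3*e1 e2) R2 = 52/9 - 44/9*e1 e2
Summing the partial products and collecting blades:
Answer: 401/18 + 263/18*e1 e2


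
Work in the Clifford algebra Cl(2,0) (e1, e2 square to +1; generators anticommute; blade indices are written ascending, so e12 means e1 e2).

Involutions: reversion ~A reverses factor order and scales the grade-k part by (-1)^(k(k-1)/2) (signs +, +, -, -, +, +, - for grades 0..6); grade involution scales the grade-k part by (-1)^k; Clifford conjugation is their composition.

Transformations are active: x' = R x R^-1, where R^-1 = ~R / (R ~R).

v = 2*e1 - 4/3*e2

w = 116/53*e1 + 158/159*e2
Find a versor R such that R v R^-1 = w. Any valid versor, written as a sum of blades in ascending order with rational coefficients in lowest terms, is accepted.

Key observation: q(v) = q(w) = 52/9 (sandwiches preserve the norm), so R = v + w = 222/53*e1 - 18/53*e2 works whenever it is invertible — the component of v along it is kept and (v - w)/2 reverses, sending v to w.
Answer: 222/53*e1 - 18/53*e2


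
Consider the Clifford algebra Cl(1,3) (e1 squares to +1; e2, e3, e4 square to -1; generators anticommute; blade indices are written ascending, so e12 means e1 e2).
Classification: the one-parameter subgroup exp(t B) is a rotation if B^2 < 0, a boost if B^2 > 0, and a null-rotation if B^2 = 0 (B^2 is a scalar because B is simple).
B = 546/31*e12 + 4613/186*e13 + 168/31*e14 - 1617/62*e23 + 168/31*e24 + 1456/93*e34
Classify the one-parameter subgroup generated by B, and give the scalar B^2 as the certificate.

B^2 term by term: the squares give (546/31)^2*(e12)^2 + (4613/186)^2*(e13)^2 + (168/31)^2*(e14)^2 + (-1617/62)^2*(e23)^2 + (168/31)^2*(e24)^2 + (1456/93)^2*(e34)^2 = 298116/961*(+1) + 21279769/34596*(+1) + 28224/961*(+1) + 2614689/3844*(-1) + 28224/961*(-1) + 2119936/8649*(-1) = 0 (each basis 2-blade squares to minus the product of its generators' squares); cross terms between blades sharing an index anticommute and cancel; the commuting (index-disjoint) pairs give grade-4 terms 2*c*c'*(blade product), which cancel blade by blade — e1234: 529984/961 - 258328/961 - 271656/961 = 0 — confirming B is simple. So B^2 = 0.
Answer: null-rotation, certificate B^2 = 0. Key observation: B^2 = 0 is a conjugation invariant, so its sign decides the class regardless of the surface form of B.


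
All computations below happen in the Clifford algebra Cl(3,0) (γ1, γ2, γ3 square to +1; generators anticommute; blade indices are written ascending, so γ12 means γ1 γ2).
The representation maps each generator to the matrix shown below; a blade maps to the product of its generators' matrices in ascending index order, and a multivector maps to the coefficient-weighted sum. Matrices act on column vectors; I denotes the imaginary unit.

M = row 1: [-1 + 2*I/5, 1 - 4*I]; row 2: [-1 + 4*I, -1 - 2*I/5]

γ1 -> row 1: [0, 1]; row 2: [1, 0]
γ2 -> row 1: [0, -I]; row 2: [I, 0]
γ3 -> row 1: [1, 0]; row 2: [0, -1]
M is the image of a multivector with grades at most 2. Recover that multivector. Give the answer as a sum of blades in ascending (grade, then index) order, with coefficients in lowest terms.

Method: 1, rho(γ1), rho(γ2), rho(γ3) form a trace-orthogonal basis of the 2x2 complex matrices (tr(X Y) = 2 if X = Y, else 0), so M = m0*1 + m1*rho(γ1) + m2*rho(γ2) + m3*rho(γ3) with m0 = tr(M)/2 = -1, m1 = tr(M rho(γ1))/2 = 0, m2 = tr(M rho(γ2))/2 = 4 + I, m3 = tr(M rho(γ3))/2 = 2*I/5.
Multiplying table entries, the bivector images are rho(γ12) = I*rho(γ3), rho(γ13) = -I*rho(γ2), rho(γ23) = I*rho(γ1); with real blade coefficients the real parts of m0..m3 are the coefficients of 1, γ1, γ2, γ3 and the imaginary parts give the bivectors (γ23: Im m1, γ13: -Im m2, γ12: Im m3).
Answer: -1 + 4*γ2 + 2/5*γ12 - γ13


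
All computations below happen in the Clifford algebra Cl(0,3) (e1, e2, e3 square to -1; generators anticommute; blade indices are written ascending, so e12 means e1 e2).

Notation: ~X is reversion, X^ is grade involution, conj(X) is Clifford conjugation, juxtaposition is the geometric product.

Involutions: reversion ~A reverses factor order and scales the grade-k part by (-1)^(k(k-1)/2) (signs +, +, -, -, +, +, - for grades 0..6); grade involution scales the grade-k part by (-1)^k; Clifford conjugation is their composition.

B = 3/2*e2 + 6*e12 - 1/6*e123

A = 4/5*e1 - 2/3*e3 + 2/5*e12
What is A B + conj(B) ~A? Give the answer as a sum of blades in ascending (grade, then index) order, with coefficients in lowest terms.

first term: -12/5 - 3/5*e1 - 24/5*e2 + 1/15*e3 + 49/45*e12 + 17/15*e23 - 4*e123
second term: -12/5 + 3/5*e1 - 24/5*e2 - 1/15*e3 + 49/45*e12 + 17/15*e23 + 4*e123
Answer: -24/5 - 48/5*e2 + 98/45*e12 + 34/15*e23


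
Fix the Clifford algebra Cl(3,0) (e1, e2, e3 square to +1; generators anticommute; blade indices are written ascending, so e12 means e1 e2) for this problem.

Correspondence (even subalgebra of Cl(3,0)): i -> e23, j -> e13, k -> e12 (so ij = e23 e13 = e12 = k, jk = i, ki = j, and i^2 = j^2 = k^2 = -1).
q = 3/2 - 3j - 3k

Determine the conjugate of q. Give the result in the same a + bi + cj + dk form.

In blades: q = 3/2 - 3*e12 - 3*e13.
Quaternion conjugation is reversion on the even subalgebra: the scalar is fixed and every grade-2 blade flips sign, giving 3/2 + 3*e12 + 3*e13; translating back:
Answer: 3/2 + 3j + 3k


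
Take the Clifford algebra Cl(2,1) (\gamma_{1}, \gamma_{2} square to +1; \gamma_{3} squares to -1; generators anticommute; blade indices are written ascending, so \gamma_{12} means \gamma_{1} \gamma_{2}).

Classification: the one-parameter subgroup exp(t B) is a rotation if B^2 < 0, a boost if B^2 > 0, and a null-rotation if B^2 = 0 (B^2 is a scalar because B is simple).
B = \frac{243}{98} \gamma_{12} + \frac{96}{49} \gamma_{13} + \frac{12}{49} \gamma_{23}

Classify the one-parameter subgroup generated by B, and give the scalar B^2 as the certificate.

B^2 term by term: the squares give (\frac{243}{98})^2*(\gamma_{12})^2 + (\frac{96}{49})^2*(\gamma_{13})^2 + (\frac{12}{49})^2*(\gamma_{23})^2 = \frac{59049}{9604}*(-1) + \frac{9216}{2401}*(+1) + \frac{144}{2401}*(+1) = -\frac{9}{4} (each basis 2-blade squares to minus the product of its generators' squares); cross terms between blades sharing an index anticommute and cancel. So B^2 = -\frac{9}{4}.
Answer: rotation, certificate B^2 = -\frac{9}{4}. No conjugation can change B^2 = -\frac{9}{4}; the sign gives the class.


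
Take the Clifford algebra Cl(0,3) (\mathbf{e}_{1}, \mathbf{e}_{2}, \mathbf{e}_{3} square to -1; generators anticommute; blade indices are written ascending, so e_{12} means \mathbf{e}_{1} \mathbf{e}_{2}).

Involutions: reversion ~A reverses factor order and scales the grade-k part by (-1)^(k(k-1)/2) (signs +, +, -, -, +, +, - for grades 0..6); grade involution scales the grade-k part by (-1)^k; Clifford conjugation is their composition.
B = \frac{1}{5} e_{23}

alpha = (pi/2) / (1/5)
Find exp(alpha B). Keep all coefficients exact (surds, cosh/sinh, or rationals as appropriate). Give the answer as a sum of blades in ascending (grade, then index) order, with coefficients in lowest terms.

B^2 = (\frac{1}{5})^2*(e_{23})^2 = \frac{1}{25}*(-1) = -\frac{1}{25} (a basis 2-blade squares to minus the product of its generators' squares).
B^2 = -\frac{1}{25} — circular case — the even/odd split gives cos and sin: l = \frac{1}{5}, alpha*l = \frac{\pi}{2}, so exp(alpha B) = cos(\frac{\pi}{2}) + (sin(\frac{\pi}{2})/(\frac{1}{5}))*B = 0 + (5)*B.
Answer: e_{23}


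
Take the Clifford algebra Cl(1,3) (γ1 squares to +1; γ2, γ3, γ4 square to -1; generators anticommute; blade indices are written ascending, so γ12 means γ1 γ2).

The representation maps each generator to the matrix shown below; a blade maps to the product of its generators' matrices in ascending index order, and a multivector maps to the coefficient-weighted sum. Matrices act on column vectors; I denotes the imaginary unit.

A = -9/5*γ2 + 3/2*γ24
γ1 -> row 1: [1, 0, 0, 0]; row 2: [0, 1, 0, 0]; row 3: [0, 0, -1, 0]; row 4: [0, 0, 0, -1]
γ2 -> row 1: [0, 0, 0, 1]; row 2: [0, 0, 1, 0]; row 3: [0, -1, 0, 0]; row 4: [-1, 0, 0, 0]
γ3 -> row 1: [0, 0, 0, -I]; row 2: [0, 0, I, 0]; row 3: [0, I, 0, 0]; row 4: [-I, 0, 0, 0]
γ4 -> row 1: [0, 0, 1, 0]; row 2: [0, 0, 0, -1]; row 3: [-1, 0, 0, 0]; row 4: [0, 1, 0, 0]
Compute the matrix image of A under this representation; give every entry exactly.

Bivector images (products of the table entries): rho(γ24) = rho(γ2)rho(γ4) = row 1: [0, 1, 0, 0]; row 2: [-1, 0, 0, 0]; row 3: [0, 0, 0, 1]; row 4: [0, 0, -1, 0].
M = (-9/5)*rho(γ2) + (3/2)*rho(γ24), summed entrywise:
Answer: row 1: [0, 3/2, 0, -9/5]; row 2: [-3/2, 0, -9/5, 0]; row 3: [0, 9/5, 0, 3/2]; row 4: [9/5, 0, -3/2, 0]


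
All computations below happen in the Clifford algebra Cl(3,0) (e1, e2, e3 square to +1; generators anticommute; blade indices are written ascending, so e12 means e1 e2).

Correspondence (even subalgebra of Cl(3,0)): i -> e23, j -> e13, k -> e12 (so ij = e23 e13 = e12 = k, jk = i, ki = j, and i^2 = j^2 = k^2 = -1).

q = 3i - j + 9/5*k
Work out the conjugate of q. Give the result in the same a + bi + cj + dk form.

In blades: q = 9/5*e12 - e13 + 3*e23.
Quaternion conjugation is reversion on the even subalgebra: the scalar is fixed and every grade-2 blade flips sign, giving -9/5*e12 + e13 - 3*e23; translating back:
Answer: -3i + j - 9/5*k


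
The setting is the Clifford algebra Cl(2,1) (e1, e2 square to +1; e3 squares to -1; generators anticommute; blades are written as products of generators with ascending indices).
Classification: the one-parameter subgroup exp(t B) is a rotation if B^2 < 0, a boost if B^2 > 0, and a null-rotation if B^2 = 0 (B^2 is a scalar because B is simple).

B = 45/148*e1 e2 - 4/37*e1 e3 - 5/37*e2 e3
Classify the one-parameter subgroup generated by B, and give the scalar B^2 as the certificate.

B^2 term by term: the squares give (45/148)^2*(e1 e2)^2 + (-4/37)^2*(e1 e3)^2 + (-5/37)^2*(e2 e3)^2 = 2025/21904*(-1) + 16/1369*(+1) + 25/1369*(+1) = -1/16 (each basis 2-blade squares to minus the product of its generators' squares); cross terms between blades sharing an index anticommute and cancel. So B^2 = -1/16.
Answer: rotation, certificate B^2 = -1/16. B^2 = -1/16 is basis-independent, so its sign is the whole story.


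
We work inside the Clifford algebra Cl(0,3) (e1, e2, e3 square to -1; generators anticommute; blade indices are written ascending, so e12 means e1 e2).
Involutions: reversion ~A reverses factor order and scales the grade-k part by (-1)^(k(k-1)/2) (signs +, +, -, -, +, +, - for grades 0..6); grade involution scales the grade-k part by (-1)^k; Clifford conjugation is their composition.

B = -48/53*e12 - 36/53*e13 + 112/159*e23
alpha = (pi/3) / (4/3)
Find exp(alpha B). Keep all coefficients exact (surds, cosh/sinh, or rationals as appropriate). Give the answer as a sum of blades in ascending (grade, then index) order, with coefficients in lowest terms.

B^2 term by term: the squares give (-48/53)^2*(e12)^2 + (-36/53)^2*(e13)^2 + (112/159)^2*(e23)^2 = 2304/2809*(-1) + 1296/2809*(-1) + 12544/25281*(-1) = -16/9 (each basis 2-blade squares to minus the product of its generators' squares); cross terms between blades sharing an index anticommute and cancel. So B^2 = -16/9.
B^2 = -16/9 — B^2 < 0, so the exponential closes trigonometrically: l = 4/3, alpha*l = pi/3, so exp(alpha B) = cos(pi/3) + (sin(pi/3)/(4/3))*B = 1/2 + (3*sqrt(3)/8)*B.
Answer: 1/2 - 18*sqrt(3)/53*e12 - 27*sqrt(3)/106*e13 + 14*sqrt(3)/53*e23


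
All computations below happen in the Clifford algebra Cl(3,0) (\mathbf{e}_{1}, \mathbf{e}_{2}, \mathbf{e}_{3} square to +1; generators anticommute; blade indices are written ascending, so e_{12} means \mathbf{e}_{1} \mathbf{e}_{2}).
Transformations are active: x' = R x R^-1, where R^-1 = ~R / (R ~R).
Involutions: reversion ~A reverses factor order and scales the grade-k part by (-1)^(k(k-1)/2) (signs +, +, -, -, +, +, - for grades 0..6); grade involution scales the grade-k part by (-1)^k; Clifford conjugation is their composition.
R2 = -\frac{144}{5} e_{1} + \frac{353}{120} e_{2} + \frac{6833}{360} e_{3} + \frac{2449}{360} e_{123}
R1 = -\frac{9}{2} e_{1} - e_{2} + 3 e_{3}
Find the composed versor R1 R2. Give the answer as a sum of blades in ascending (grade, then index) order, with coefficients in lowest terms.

Distribute over the terms of R1 (each basis-blade product reordered to ascending indices, repeated generators contracted through their squares):
(-\frac{9}{2} e_{1}) R2 = \frac{648}{5} - \frac{1059}{80} e_{12} - \frac{6833}{80} e_{13} - \frac{2449}{80} e_{23}
(-e_{2}) R2 = -\frac{353}{120} - \frac{144}{5} e_{12} + \frac{2449}{360} e_{13} - \frac{6833}{360} e_{23}
(3 e_{3}) R2 = \frac{6833}{120} + \frac{2449}{120} e_{12} + \frac{432}{5} e_{13} - \frac{353}{40} e_{23}
Summing the partial products and collecting blades:
Answer: \frac{918}{5} - \frac{5191}{240} e_{12} + \frac{5609}{720} e_{13} - \frac{42061}{720} e_{23}


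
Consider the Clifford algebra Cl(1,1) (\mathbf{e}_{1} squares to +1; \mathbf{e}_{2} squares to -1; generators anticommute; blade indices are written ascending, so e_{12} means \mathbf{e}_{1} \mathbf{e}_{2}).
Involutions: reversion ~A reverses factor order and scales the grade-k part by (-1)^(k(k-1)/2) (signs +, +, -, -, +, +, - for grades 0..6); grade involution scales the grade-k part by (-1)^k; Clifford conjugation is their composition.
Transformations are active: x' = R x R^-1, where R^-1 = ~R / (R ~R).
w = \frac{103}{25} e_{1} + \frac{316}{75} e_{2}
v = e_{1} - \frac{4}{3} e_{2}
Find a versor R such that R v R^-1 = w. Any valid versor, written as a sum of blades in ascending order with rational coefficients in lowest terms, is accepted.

Key observation: q(v) = q(w) = -\frac{7}{9} (sandwiches preserve the norm), so R = v + w = \frac{128}{25} e_{1} + \frac{72}{25} e_{2} works whenever it is invertible — the component of v along it is kept and (v - w)/2 reverses, sending v to w.
Answer: \frac{128}{25} e_{1} + \frac{72}{25} e_{2}


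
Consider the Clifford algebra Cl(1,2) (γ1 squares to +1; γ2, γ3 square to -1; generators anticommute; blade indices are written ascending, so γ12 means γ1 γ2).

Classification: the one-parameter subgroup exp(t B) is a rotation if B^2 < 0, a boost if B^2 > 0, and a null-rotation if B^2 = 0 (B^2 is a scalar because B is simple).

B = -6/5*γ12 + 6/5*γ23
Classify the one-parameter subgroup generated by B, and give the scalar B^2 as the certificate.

B^2 term by term: the squares give (-6/5)^2*(γ12)^2 + (6/5)^2*(γ23)^2 = 36/25*(+1) + 36/25*(-1) = 0 (each basis 2-blade squares to minus the product of its generators' squares); cross terms between blades sharing an index anticommute and cancel. So B^2 = 0.
Answer: null-rotation, certificate B^2 = 0. The invariant at work: B^2 = 0 is unchanged by conjugation, hence its sign classifies the subgroup whatever basis B is written in.


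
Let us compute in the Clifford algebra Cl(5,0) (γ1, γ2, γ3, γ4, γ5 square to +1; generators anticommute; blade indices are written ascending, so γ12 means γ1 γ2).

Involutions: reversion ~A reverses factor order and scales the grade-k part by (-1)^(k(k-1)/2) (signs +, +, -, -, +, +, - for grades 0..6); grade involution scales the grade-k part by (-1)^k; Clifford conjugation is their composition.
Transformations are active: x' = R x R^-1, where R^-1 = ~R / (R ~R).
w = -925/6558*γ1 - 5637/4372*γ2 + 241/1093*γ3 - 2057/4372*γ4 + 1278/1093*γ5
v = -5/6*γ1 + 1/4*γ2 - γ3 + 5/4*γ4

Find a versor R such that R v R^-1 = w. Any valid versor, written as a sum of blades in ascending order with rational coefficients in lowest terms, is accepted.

Reasoning: v^2 = w^2 = 239/72 since conjugation preserves the quadratic form; R = v + w = -1065/1093*γ1 - 1136/1093*γ2 - 852/1093*γ3 + 852/1093*γ4 + 1278/1093*γ5 is then valid when invertible, keeping its own part and reversing (v - w)/2.
Answer: -1065/1093*γ1 - 1136/1093*γ2 - 852/1093*γ3 + 852/1093*γ4 + 1278/1093*γ5
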